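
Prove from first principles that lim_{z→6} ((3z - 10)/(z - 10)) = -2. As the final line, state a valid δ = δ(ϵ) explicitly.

Suppose ϵ > 0. We want δ > 0 with 0 < |z − 6| < δ ⇒ |(3z - 10)/(z - 10) + 2| < ϵ.
Combining over a common denominator, (3z - 10)/(z - 10) + 2 = [(3z - 10)·(-4) − 8·(z - 10)] / [(-4)·(z - 10)] = -20(z − 6) / ((-4)(z - 10)).
So |(3z - 10)/(z - 10) + 2| = 20|z − 6| / (4·|z − 10|).
Require δ ≤ 2, so |z − 10| ≥ |-4| − |z − 6| > 4 − 2 = 2.
Hence |(3z - 10)/(z - 10) + 2| < 20|z − 6|/(4·2) = (5/2)|z − 6|, which is < ϵ once |z − 6| < (2/5)ϵ.
Take δ = min(2, (2/5)ϵ). Then 0 < |z − 6| < δ forces both bounds, so |(3z - 10)/(z - 10) + 2| < ϵ.

δ = min(2, (2/5)ϵ)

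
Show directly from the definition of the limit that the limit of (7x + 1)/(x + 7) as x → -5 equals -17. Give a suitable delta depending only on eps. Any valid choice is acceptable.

Let eps > 0 be given. We want delta > 0 with 0 < |x + 5| < delta ⇒ |(7x + 1)/(x + 7) + 17| < eps.
Combining over a common denominator, (7x + 1)/(x + 7) + 17 = [(7x + 1)·2 − (-34)·(x + 7)] / [2·(x + 7)] = 48(x + 5) / (2(x + 7)).
So |(7x + 1)/(x + 7) + 17| = 48|x + 5| / (2·|x + 7|).
Restrict delta ≤ 1. Then |x + 5| < 1 gives |x + 7| = |(x + 5) + 2| ≥ 2 − 1 = 1.
Hence |(7x + 1)/(x + 7) + 17| < 48|x + 5|/(2·1) = 24|x + 5|, which is < eps once |x + 5| < (1/24)eps.
Take delta = min(1, (1/24)eps). Then 0 < |x + 5| < delta forces both bounds, so |(7x + 1)/(x + 7) + 17| < eps.

delta = min(1, (1/24)eps)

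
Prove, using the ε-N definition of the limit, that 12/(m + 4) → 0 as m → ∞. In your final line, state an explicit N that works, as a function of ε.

N = 12/ε

Suppose ε > 0. For m ≥ 1, |12/(m + 4) − 0| = 12/(m + 4) ≤ 12/m.
We need 12/m < ε, i.e. m > 12/ε.
Take N = 12/ε. If m > N then |12/(m + 4)| ≤ 12/m < ε.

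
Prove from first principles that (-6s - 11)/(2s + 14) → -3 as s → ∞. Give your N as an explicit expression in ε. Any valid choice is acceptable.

N = (31/2)/ε

Let ε > 0 be given. We seek N > 0 such that s > N implies |(-6s - 11)/(2s + 14) + 3| < ε.
(-6s - 11)/(2s + 14) + 3 = (2(-6s - 11) − (-6)(2s + 14)) / (2(2s + 14)) = 62/(2(2s + 14)).
For s > 0 we have 2s + 14 > 2s, so |(-6s - 11)/(2s + 14) + 3| = 62/(2(2s + 14)) < 62/(2·2s) = (31/2)/s.
Thus |(-6s - 11)/(2s + 14) + 3| < ε whenever s > (31/2)/ε.
Take N = (31/2)/ε. If s > N then |(-6s - 11)/(2s + 14) + 3| < (31/2)/s < ε.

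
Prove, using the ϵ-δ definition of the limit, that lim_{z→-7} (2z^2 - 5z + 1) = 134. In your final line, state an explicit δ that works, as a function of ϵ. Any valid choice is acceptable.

δ = min(1, ϵ/35)

Suppose ϵ > 0. We want δ > 0 such that 0 < |z + 7| < δ implies |(2z^2 - 5z + 1) − 134| < ϵ.
(2z^2 - 5z + 1) − 134 = 2z^2 - 5z - 133 = (z + 7)(2z - 19).
So |(2z^2 - 5z + 1) − 134| = |z + 7|·|2z - 19|.
Assume first that |z + 7| < 1, so |z| < 8. Then |2z - 19| ≤ 2·8 + 19 = 35.
Hence |(2z^2 - 5z + 1) − 134| ≤ 35|z + 7| < ϵ provided |z + 7| < ϵ/35.
Choosing δ = min(1, ϵ/35) ensures both conditions, hence |(2z^2 - 5z + 1) − 134| < ϵ.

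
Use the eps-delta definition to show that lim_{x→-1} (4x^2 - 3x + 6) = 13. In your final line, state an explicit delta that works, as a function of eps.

Suppose eps > 0. We want delta > 0 such that 0 < |x + 1| < delta implies |(4x^2 - 3x + 6) − 13| < eps.
(4x^2 - 3x + 6) − 13 = 4x^2 - 3x - 7 = (x + 1)(4x - 7).
So |(4x^2 - 3x + 6) − 13| = |x + 1|·|4x - 7|.
Require delta ≤ 1. Then |x + 1| < 1 gives |x| < 2, and by the triangle inequality |4x - 7| ≤ 4·2 + 7 = 15.
Hence |(4x^2 - 3x + 6) − 13| ≤ 15|x + 1| < eps provided |x + 1| < eps/15.
Take delta = min(1, eps/15). Then 0 < |x + 1| < delta gives both |x + 1| < 1 and |x + 1| < eps/15, so |(4x^2 - 3x + 6) − 13| < eps.

delta = min(1, eps/15)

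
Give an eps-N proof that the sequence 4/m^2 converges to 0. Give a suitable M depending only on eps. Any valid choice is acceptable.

Suppose eps > 0. For m ≥ 1, |4/m^2 − 0| = 4/m^2.
4/m^2 < eps ⇔ m^2 > 4/eps ⇔ m > (4/eps)^{1/2}.
Take M = (4/eps)^{1/2}. Then m > M implies 4/m^2 < eps.

M = (4/eps)^{1/2}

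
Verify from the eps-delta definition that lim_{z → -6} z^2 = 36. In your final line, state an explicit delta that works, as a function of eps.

delta = min(1, eps/13)

Fix eps > 0. We seek delta > 0 with 0 < |z + 6| < delta ⇒ |z^2 − 36| < eps.
Factor: z^2 − 36 = (z + 6)(z - 6), so |z^2 − 36| = |z + 6|·|z - 6|.
Impose delta ≤ 1 so that |z| < 7; then |z - 6| ≤ 13.
Hence |z^2 − 36| ≤ 13|z + 6|, which is < eps once |z + 6| < eps/13.
Take delta = min(1, eps/13). If 0 < |z + 6| < delta then both bounds hold and |z^2 − 36| ≤ 13|z + 6| < 13·(eps/13) = eps.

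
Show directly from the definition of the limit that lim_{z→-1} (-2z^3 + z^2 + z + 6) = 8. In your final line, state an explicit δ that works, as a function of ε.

δ = min(2, ε/29)

Let ε > 0 be given. We want δ > 0 such that 0 < |z + 1| < δ implies |(-2z^3 + z^2 + z + 6) − 8| < ε.
(-2z^3 + z^2 + z + 6) − 8 = -2z^3 + z^2 + z - 2 = (z + 1)(-2z^2 + 3z - 2).
So |(-2z^3 + z^2 + z + 6) − 8| = |z + 1|·|-2z^2 + 3z - 2|.
Require δ ≤ 2. Then |z + 1| < 2 gives |z| < 3, and by the triangle inequality |-2z^2 + 3z - 2| ≤ 2·3^2 + 3·3 + 2 = 29.
Hence |(-2z^3 + z^2 + z + 6) − 8| ≤ 29|z + 1| < ε provided |z + 1| < ε/29.
Choosing δ = min(2, ε/29) ensures both conditions, hence |(-2z^3 + z^2 + z + 6) − 8| < ε.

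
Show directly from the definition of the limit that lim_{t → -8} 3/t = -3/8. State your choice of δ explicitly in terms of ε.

Let ε > 0 be given. We seek δ > 0 such that 0 < |t + 8| < δ implies |3/t + 3/8| < ε.
|3/t + 3/8| = 3·|-8 − t|/(8·|t|) = 3|t + 8|/(8|t|).
Require δ ≤ 4 so that |t| > 8 − 4 = 4, hence 8|t| > 32.
Then |3/t + 3/8| < 3|t + 8|/32, which is < ε when |t + 8| < (32/3)ε.
Take δ = min(4, (32/3)ε). Then 0 < |t + 8| < δ gives both |t + 8| < 4 and |t + 8| < (32/3)ε, so |3/t + 3/8| < ε.

δ = min(4, (32/3)ε)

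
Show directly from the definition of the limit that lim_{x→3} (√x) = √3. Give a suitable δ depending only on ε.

δ = min(3, √3·ε)

Let ε > 0. We want δ > 0 such that 0 < |x − 3| < δ implies |√x − √3| < ε.
Rationalise: √x − √3 = (x − 3)/(√x + √3), so |√x − √3| = |x − 3|/(√x + √3).
Restrict δ ≤ 3 so that |x − 3| < 3 forces x > 0, and then √x + √3 > √3.
Hence |√x − √3| < |x − 3|/√3, which is < ε once |x − 3| < √3·ε.
Take δ = min(3, √3·ε). If 0 < |x − 3| < δ then x > 0 and |√x − √3| < |x − 3|/√3 < ε.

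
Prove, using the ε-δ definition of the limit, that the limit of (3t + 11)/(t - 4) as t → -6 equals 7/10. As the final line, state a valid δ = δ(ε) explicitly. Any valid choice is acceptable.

δ = min(5, (50/23)ε)

Suppose ε > 0. We want δ > 0 with 0 < |t + 6| < δ ⇒ |(3t + 11)/(t - 4) − (7/10)| < ε.
Combining over a common denominator, (3t + 11)/(t - 4) − (7/10) = [(3t + 11)·(-10) − (-7)·(t - 4)] / [(-10)·(t - 4)] = -23(t + 6) / ((-10)(t - 4)).
So |(3t + 11)/(t - 4) − (7/10)| = 23|t + 6| / (10·|t − 4|).
Require δ ≤ 5, so |t − 4| ≥ |-10| − |t + 6| > 10 − 5 = 5.
Hence |(3t + 11)/(t - 4) − (7/10)| < 23|t + 6|/(10·5) = (23/50)|t + 6|, which is < ε once |t + 6| < (50/23)ε.
Take δ = min(5, (50/23)ε). Then 0 < |t + 6| < δ forces both bounds, so |(3t + 11)/(t - 4) − (7/10)| < ε.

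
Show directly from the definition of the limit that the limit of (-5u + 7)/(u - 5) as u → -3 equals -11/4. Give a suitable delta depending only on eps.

delta = min(4, (16/9)eps)

Suppose eps > 0. We want delta > 0 with 0 < |u + 3| < delta ⇒ |(-5u + 7)/(u - 5) + 11/4| < eps.
Combining over a common denominator, (-5u + 7)/(u - 5) + 11/4 = [(-5u + 7)·(-8) − 22·(u - 5)] / [(-8)·(u - 5)] = 18(u + 3) / ((-8)(u - 5)).
So |(-5u + 7)/(u - 5) + 11/4| = 18|u + 3| / (8·|u − 5|).
Require delta ≤ 4, so |u − 5| ≥ |-8| − |u + 3| > 8 − 4 = 4.
Hence |(-5u + 7)/(u - 5) + 11/4| < 18|u + 3|/(8·4) = (9/16)|u + 3|, which is < eps once |u + 3| < (16/9)eps.
Take delta = min(4, (16/9)eps). Then 0 < |u + 3| < delta forces both bounds, so |(-5u + 7)/(u - 5) + 11/4| < eps.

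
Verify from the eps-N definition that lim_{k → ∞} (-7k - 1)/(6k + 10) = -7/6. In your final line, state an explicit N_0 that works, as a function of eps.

Let eps > 0 be given. For k ≥ 1, |(-7k - 1)/(6k + 10) + 7/6| = |64|/(6(6k + 10)) = 64/(6(6k + 10)).
Since 6k + 10 ≥ 6k for k ≥ 1, this is ≤ 64/(6·6k) = (16/9)/k.
So |(-7k - 1)/(6k + 10) + 7/6| < eps whenever k > (16/9)/eps.
Take N_0 = (16/9)/eps. If k > N_0 then |(-7k - 1)/(6k + 10) + 7/6| ≤ (16/9)/k < eps.

N_0 = (16/9)/eps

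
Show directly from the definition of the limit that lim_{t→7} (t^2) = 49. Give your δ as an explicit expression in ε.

δ = min(1, ε/15)

Suppose ε > 0. We seek δ > 0 with 0 < |t − 7| < δ ⇒ |t^2 − 49| < ε.
Factor: t^2 − 49 = (t − 7)(t + 7), so |t^2 − 49| = |t − 7|·|t + 7|.
Restrict δ ≤ 1. Then |t − 7| < 1 gives |t| < 8, so by the triangle inequality |t + 7| ≤ 8 + 7 = 15.
Hence |t^2 − 49| ≤ 15|t − 7|, which is < ε once |t − 7| < ε/15.
Take δ = min(1, ε/15). If 0 < |t − 7| < δ then both bounds hold and |t^2 − 49| ≤ 15|t − 7| < 15·(ε/15) = ε.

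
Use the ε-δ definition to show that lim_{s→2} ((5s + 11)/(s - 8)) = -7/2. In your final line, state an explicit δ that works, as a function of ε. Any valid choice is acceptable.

Let ε > 0. We want δ > 0 with 0 < |s − 2| < δ ⇒ |(5s + 11)/(s - 8) + 7/2| < ε.
Combining over a common denominator, (5s + 11)/(s - 8) + 7/2 = [(5s + 11)·(-6) − 21·(s - 8)] / [(-6)·(s - 8)] = -51(s − 2) / ((-6)(s - 8)).
So |(5s + 11)/(s - 8) + 7/2| = 51|s − 2| / (6·|s − 8|).
Restrict δ ≤ 3. Then |s − 2| < 3 gives |s − 8| = |(s − 2) + (-6)| ≥ 6 − 3 = 3.
Hence |(5s + 11)/(s - 8) + 7/2| < 51|s − 2|/(6·3) = (17/6)|s − 2|, which is < ε once |s − 2| < (6/17)ε.
Take δ = min(3, (6/17)ε). Then 0 < |s − 2| < δ forces both bounds, so |(5s + 11)/(s - 8) + 7/2| < ε.

δ = min(3, (6/17)ε)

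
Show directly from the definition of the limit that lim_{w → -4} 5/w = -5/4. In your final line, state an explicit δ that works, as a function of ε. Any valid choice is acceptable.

Fix ε > 0. We seek δ > 0 such that 0 < |w + 4| < δ implies |5/w + 5/4| < ε.
|5/w + 5/4| = 5·|-4 − w|/(4·|w|) = 5|w + 4|/(4|w|).
Require δ ≤ 2 so that |w| > 4 − 2 = 2, hence 4|w| > 8.
Then |5/w + 5/4| < 5|w + 4|/8, which is < ε when |w + 4| < (8/5)ε.
Take δ = min(2, (8/5)ε). Then 0 < |w + 4| < δ gives both |w + 4| < 2 and |w + 4| < (8/5)ε, so |5/w + 5/4| < ε.

δ = min(2, (8/5)ε)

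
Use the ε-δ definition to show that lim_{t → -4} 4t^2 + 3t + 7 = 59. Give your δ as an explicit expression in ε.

Fix ε > 0. We want δ > 0 such that 0 < |t + 4| < δ implies |(4t^2 + 3t + 7) − 59| < ε.
(4t^2 + 3t + 7) − 59 = 4t^2 + 3t - 52 = (t + 4)(4t - 13).
So |(4t^2 + 3t + 7) − 59| = |t + 4|·|4t - 13|.
Require δ ≤ 2. Then |t + 4| < 2 gives |t| < 6, and by the triangle inequality |4t - 13| ≤ 4·6 + 13 = 37.
Hence |(4t^2 + 3t + 7) − 59| ≤ 37|t + 4| < ε provided |t + 4| < ε/37.
Choosing δ = min(2, ε/37) ensures both conditions, hence |(4t^2 + 3t + 7) − 59| < ε.

δ = min(2, ε/37)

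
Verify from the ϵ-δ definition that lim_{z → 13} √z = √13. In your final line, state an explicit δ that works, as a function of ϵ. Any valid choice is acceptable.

δ = min(13, √13·ϵ)

Let ϵ > 0 be given. We want δ > 0 such that 0 < |z − 13| < δ implies |√z − √13| < ϵ.
Rationalise: √z − √13 = (z − 13)/(√z + √13), so |√z − √13| = |z − 13|/(√z + √13).
Restrict δ ≤ 13 so that |z − 13| < 13 forces z > 0, and then √z + √13 > √13.
Hence |√z − √13| < |z − 13|/√13, which is < ϵ once |z − 13| < √13·ϵ.
Take δ = min(13, √13·ϵ). If 0 < |z − 13| < δ then z > 0 and |√z − √13| < |z − 13|/√13 < ϵ.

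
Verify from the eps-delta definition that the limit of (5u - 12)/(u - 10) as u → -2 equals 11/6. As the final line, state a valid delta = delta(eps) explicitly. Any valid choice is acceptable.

Fix eps > 0. We want delta > 0 with 0 < |u + 2| < delta ⇒ |(5u - 12)/(u - 10) − (11/6)| < eps.
Combining over a common denominator, (5u - 12)/(u - 10) − (11/6) = [(5u - 12)·(-12) − (-22)·(u - 10)] / [(-12)·(u - 10)] = -38(u + 2) / ((-12)(u - 10)).
So |(5u - 12)/(u - 10) − (11/6)| = 38|u + 2| / (12·|u − 10|).
Restrict delta ≤ 6. Then |u + 2| < 6 gives |u − 10| = |(u + 2) + (-12)| ≥ 12 − 6 = 6.
Hence |(5u - 12)/(u - 10) − (11/6)| < 38|u + 2|/(12·6) = (19/36)|u + 2|, which is < eps once |u + 2| < (36/19)eps.
Take delta = min(6, (36/19)eps). Then 0 < |u + 2| < delta forces both bounds, so |(5u - 12)/(u - 10) − (11/6)| < eps.

delta = min(6, (36/19)eps)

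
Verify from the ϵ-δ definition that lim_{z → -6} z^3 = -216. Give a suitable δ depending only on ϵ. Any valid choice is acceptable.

Fix ϵ > 0. We seek δ > 0 with 0 < |z + 6| < δ ⇒ |z^3 + 216| < ϵ.
Factor: z^3 + 216 = (z + 6)(z^2 - 6z + 36), so |z^3 + 216| = |z + 6|·|z^2 - 6z + 36|.
Restrict δ ≤ 1. Then |z + 6| < 1 gives |z| < 7, so by the triangle inequality |z^2 - 6z + 36| ≤ 7^2 + 6·7 + 36 = 127.
Hence |z^3 + 216| ≤ 127|z + 6|, which is < ϵ once |z + 6| < ϵ/127.
Take δ = min(1, ϵ/127). If 0 < |z + 6| < δ then both bounds hold and |z^3 + 216| ≤ 127|z + 6| < 127·(ϵ/127) = ϵ.

δ = min(1, ϵ/127)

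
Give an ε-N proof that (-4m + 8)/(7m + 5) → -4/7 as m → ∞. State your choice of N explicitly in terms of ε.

Let ε > 0 be given. For m ≥ 1, |(-4m + 8)/(7m + 5) + 4/7| = |76|/(7(7m + 5)) = 76/(7(7m + 5)).
Since 7m + 5 ≥ 7m for m ≥ 1, this is ≤ 76/(7·7m) = (76/49)/m.
So |(-4m + 8)/(7m + 5) + 4/7| < ε whenever m > (76/49)/ε.
Take N = (76/49)/ε. If m > N then |(-4m + 8)/(7m + 5) + 4/7| ≤ (76/49)/m < ε.

N = (76/49)/ε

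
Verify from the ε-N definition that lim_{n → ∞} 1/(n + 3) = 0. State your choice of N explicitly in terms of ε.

Let ε > 0. For n ≥ 1, |1/(n + 3) − 0| = 1/(n + 3) ≤ 1/n.
We need 1/n < ε, i.e. n > 1/ε.
Take N = 1/ε. If n > N then |1/(n + 3)| ≤ 1/n < ε.

N = 1/ε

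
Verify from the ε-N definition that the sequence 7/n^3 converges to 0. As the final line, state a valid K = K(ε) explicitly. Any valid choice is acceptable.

K = (7/ε)^{1/3}

Let ε > 0. For n ≥ 1, |7/n^3 − 0| = 7/n^3.
7/n^3 < ε ⇔ n^3 > 7/ε ⇔ n > (7/ε)^{1/3}.
Take K = (7/ε)^{1/3}. Then n > K implies 7/n^3 < ε.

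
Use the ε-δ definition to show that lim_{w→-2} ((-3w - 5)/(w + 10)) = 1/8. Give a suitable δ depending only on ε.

Let ε > 0. We want δ > 0 with 0 < |w + 2| < δ ⇒ |(-3w - 5)/(w + 10) − (1/8)| < ε.
Combining over a common denominator, (-3w - 5)/(w + 10) − (1/8) = [(-3w - 5)·8 − 1·(w + 10)] / [8·(w + 10)] = -25(w + 2) / (8(w + 10)).
So |(-3w - 5)/(w + 10) − (1/8)| = 25|w + 2| / (8·|w + 10|).
Require δ ≤ 4, so |w + 10| ≥ |8| − |w + 2| > 8 − 4 = 4.
Hence |(-3w - 5)/(w + 10) − (1/8)| < 25|w + 2|/(8·4) = (25/32)|w + 2|, which is < ε once |w + 2| < (32/25)ε.
Take δ = min(4, (32/25)ε). Then 0 < |w + 2| < δ forces both bounds, so |(-3w - 5)/(w + 10) − (1/8)| < ε.

δ = min(4, (32/25)ε)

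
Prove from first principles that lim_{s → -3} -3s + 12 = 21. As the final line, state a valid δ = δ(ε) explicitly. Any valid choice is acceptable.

δ = ε/3

Suppose ε > 0. We need δ > 0 so that 0 < |s + 3| < δ implies |(-3s + 12) − 21| < ε.
Since (-3s + 12) − 21 = -3(s + 3), we have |(-3s + 12) − 21| = 3|s + 3|.
Thus it suffices that |s + 3| < ε/3.
Choosing δ = ε/3 gives |(-3s + 12) − 21| = 3|s + 3| < ε whenever |s + 3| < δ.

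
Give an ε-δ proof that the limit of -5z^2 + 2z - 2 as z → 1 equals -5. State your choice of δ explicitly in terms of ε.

δ = min(2, ε/18)

Fix ε > 0. We want δ > 0 such that 0 < |z − 1| < δ implies |(-5z^2 + 2z - 2) + 5| < ε.
(-5z^2 + 2z - 2) + 5 = -5z^2 + 2z + 3 = (z − 1)(-5z - 3).
So |(-5z^2 + 2z - 2) + 5| = |z − 1|·|-5z - 3|.
Require δ ≤ 2. Then |z − 1| < 2 gives |z| < 3, and by the triangle inequality |-5z - 3| ≤ 5·3 + 3 = 18.
Hence |(-5z^2 + 2z - 2) + 5| ≤ 18|z − 1| < ε provided |z − 1| < ε/18.
Choosing δ = min(2, ε/18) ensures both conditions, hence |(-5z^2 + 2z - 2) + 5| < ε.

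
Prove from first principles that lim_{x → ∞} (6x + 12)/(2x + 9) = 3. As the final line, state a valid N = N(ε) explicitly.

Let ε > 0. We seek N > 0 such that x > N implies |(6x + 12)/(2x + 9) − 3| < ε.
(6x + 12)/(2x + 9) − 3 = (2(6x + 12) − 6(2x + 9)) / (2(2x + 9)) = -30/(2(2x + 9)).
For x > 0 we have 2x + 9 > 2x, so |(6x + 12)/(2x + 9) − 3| = 30/(2(2x + 9)) < 30/(2·2x) = (15/2)/x.
Thus |(6x + 12)/(2x + 9) − 3| < ε whenever x > (15/2)/ε.
Take N = (15/2)/ε. If x > N then |(6x + 12)/(2x + 9) − 3| < (15/2)/x < ε.

N = (15/2)/ε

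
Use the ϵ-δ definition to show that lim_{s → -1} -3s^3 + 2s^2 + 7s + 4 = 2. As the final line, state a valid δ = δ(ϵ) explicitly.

Let ϵ > 0 be given. We want δ > 0 such that 0 < |s + 1| < δ implies |(-3s^3 + 2s^2 + 7s + 4) − 2| < ϵ.
(-3s^3 + 2s^2 + 7s + 4) − 2 = -3s^3 + 2s^2 + 7s + 2 = (s + 1)(-3s^2 + 5s + 2).
So |(-3s^3 + 2s^2 + 7s + 4) − 2| = |s + 1|·|-3s^2 + 5s + 2|.
Require δ ≤ 1. Then |s + 1| < 1 gives |s| < 2, and by the triangle inequality |-3s^2 + 5s + 2| ≤ 3·2^2 + 5·2 + 2 = 24.
Hence |(-3s^3 + 2s^2 + 7s + 4) − 2| ≤ 24|s + 1| < ϵ provided |s + 1| < ϵ/24.
Choosing δ = min(1, ϵ/24) ensures both conditions, hence |(-3s^3 + 2s^2 + 7s + 4) − 2| < ϵ.

δ = min(1, ϵ/24)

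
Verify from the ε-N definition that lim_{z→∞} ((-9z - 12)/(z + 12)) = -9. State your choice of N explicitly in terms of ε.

Suppose ε > 0. We seek N > 0 such that z > N implies |(-9z - 12)/(z + 12) + 9| < ε.
(-9z - 12)/(z + 12) + 9 = ((-9z - 12) − (-9)(z + 12)) / ((z + 12)) = 96/((z + 12)).
For z > 0 we have z + 12 > z, so |(-9z - 12)/(z + 12) + 9| = 96/((z + 12)) < 96/(z) = 96/z.
Thus |(-9z - 12)/(z + 12) + 9| < ε whenever z > 96/ε.
Take N = 96/ε. If z > N then |(-9z - 12)/(z + 12) + 9| < 96/z < ε.

N = 96/ε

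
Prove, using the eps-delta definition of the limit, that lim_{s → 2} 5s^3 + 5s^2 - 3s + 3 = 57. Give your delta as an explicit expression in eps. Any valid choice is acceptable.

Let eps > 0 be given. We want delta > 0 such that 0 < |s − 2| < delta implies |(5s^3 + 5s^2 - 3s + 3) − 57| < eps.
(5s^3 + 5s^2 - 3s + 3) − 57 = 5s^3 + 5s^2 - 3s - 54 = (s − 2)(5s^2 + 15s + 27).
So |(5s^3 + 5s^2 - 3s + 3) − 57| = |s − 2|·|5s^2 + 15s + 27|.
Assume first that |s − 2| < 1, so |s| < 3. Then |5s^2 + 15s + 27| ≤ 5·3^2 + 15·3 + 27 = 117.
Hence |(5s^3 + 5s^2 - 3s + 3) − 57| ≤ 117|s − 2| < eps provided |s − 2| < eps/117.
Take delta = min(1, eps/117). Then 0 < |s − 2| < delta gives both |s − 2| < 1 and |s − 2| < eps/117, so |(5s^3 + 5s^2 - 3s + 3) − 57| < eps.

delta = min(1, eps/117)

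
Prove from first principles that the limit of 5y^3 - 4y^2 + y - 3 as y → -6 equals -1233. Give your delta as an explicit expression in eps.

Suppose eps > 0. We want delta > 0 such that 0 < |y + 6| < delta implies |(5y^3 - 4y^2 + y - 3) + 1233| < eps.
(5y^3 - 4y^2 + y - 3) + 1233 = 5y^3 - 4y^2 + y + 1230 = (y + 6)(5y^2 - 34y + 205).
So |(5y^3 - 4y^2 + y - 3) + 1233| = |y + 6|·|5y^2 - 34y + 205|.
Require delta ≤ 2. Then |y + 6| < 2 gives |y| < 8, and by the triangle inequality |5y^2 - 34y + 205| ≤ 5·8^2 + 34·8 + 205 = 797.
Hence |(5y^3 - 4y^2 + y - 3) + 1233| ≤ 797|y + 6| < eps provided |y + 6| < eps/797.
Choosing delta = min(2, eps/797) ensures both conditions, hence |(5y^3 - 4y^2 + y - 3) + 1233| < eps.

delta = min(2, eps/797)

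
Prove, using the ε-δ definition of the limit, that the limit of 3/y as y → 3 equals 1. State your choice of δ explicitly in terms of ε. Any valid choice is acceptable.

Fix ε > 0. We seek δ > 0 such that 0 < |y − 3| < δ implies |3/y − 1| < ε.
|3/y − 1| = 3·|3 − y|/(3·|y|) = 3|y − 3|/(3|y|).
Restrict δ ≤ 3/2. Then |y − 3| < 3/2 gives |y| > 3/2, so 3|y| > 9/2.
Then |3/y − 1| < 3|y − 3|/(9/2), which is < ε when |y − 3| < (3/2)ε.
Take δ = min(3/2, (3/2)ε). Then 0 < |y − 3| < δ gives both |y − 3| < 3/2 and |y − 3| < (3/2)ε, so |3/y − 1| < ε.

δ = min(3/2, (3/2)ε)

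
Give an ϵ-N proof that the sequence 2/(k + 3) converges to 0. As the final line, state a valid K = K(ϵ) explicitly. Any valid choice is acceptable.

Let ϵ > 0. For k ≥ 1, |2/(k + 3) − 0| = 2/(k + 3) ≤ 2/k.
We need 2/k < ϵ, i.e. k > 2/ϵ.
Take K = 2/ϵ. If k > K then |2/(k + 3)| ≤ 2/k < ϵ.

K = 2/ϵ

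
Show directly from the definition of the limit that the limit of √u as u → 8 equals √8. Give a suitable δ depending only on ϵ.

Fix ϵ > 0. We want δ > 0 such that 0 < |u − 8| < δ implies |√u − √8| < ϵ.
Multiplying by the conjugate, |√u − √8| = |u − 8|/(√u + √8).
Restrict δ ≤ 8 so that |u − 8| < 8 forces u > 0, and then √u + √8 > √8.
Hence |√u − √8| < |u − 8|/√8, which is < ϵ once |u − 8| < √8·ϵ.
Take δ = min(8, √8·ϵ). If 0 < |u − 8| < δ then u > 0 and |√u − √8| < |u − 8|/√8 < ϵ.

δ = min(8, √8·ϵ)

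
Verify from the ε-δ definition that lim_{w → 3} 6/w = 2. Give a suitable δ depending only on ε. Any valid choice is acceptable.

Suppose ε > 0. We seek δ > 0 such that 0 < |w − 3| < δ implies |6/w − 2| < ε.
|6/w − 2| = 6·|3 − w|/(3·|w|) = 6|w − 3|/(3|w|).
Restrict δ ≤ 3/2. Then |w − 3| < 3/2 gives |w| > 3/2, so 3|w| > 9/2.
Then |6/w − 2| < 6|w − 3|/(9/2), which is < ε when |w − 3| < (3/4)ε.
Take δ = min(3/2, (3/4)ε). Then 0 < |w − 3| < δ gives both |w − 3| < 3/2 and |w − 3| < (3/4)ε, so |6/w − 2| < ε.

δ = min(3/2, (3/4)ε)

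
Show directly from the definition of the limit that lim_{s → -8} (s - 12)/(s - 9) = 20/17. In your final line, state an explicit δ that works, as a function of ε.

Let ε > 0 be given. We want δ > 0 with 0 < |s + 8| < δ ⇒ |(s - 12)/(s - 9) − (20/17)| < ε.
Combining over a common denominator, (s - 12)/(s - 9) − (20/17) = [(s - 12)·(-17) − (-20)·(s - 9)] / [(-17)·(s - 9)] = 3(s + 8) / ((-17)(s - 9)).
So |(s - 12)/(s - 9) − (20/17)| = 3|s + 8| / (17·|s − 9|).
Require δ ≤ 17/2, so |s − 9| ≥ |-17| − |s + 8| > 17 − 17/2 = 17/2.
Hence |(s - 12)/(s - 9) − (20/17)| < 3|s + 8|/(17·(17/2)) = (6/289)|s + 8|, which is < ε once |s + 8| < (289/6)ε.
Take δ = min(17/2, (289/6)ε). Then 0 < |s + 8| < δ forces both bounds, so |(s - 12)/(s - 9) − (20/17)| < ε.

δ = min(17/2, (289/6)ε)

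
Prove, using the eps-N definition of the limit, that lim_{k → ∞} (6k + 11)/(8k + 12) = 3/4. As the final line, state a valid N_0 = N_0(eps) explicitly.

N_0 = (1/4)/eps

Let eps > 0. For k ≥ 1, |(6k + 11)/(8k + 12) − (3/4)| = |16|/(8(8k + 12)) = 16/(8(8k + 12)).
Since 8k + 12 ≥ 8k for k ≥ 1, this is ≤ 16/(8·8k) = (1/4)/k.
So |(6k + 11)/(8k + 12) − (3/4)| < eps whenever k > (1/4)/eps.
Take N_0 = (1/4)/eps. If k > N_0 then |(6k + 11)/(8k + 12) − (3/4)| ≤ (1/4)/k < eps.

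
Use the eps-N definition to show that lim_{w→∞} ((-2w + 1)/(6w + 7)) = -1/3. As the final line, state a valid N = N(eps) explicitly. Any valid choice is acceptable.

Let eps > 0. We seek N > 0 such that w > N implies |(-2w + 1)/(6w + 7) + 1/3| < eps.
(-2w + 1)/(6w + 7) + 1/3 = (6(-2w + 1) − (-2)(6w + 7)) / (6(6w + 7)) = 20/(6(6w + 7)).
For w > 0 we have 6w + 7 > 6w, so |(-2w + 1)/(6w + 7) + 1/3| = 20/(6(6w + 7)) < 20/(6·6w) = (5/9)/w.
Thus |(-2w + 1)/(6w + 7) + 1/3| < eps whenever w > (5/9)/eps.
Take N = (5/9)/eps. If w > N then |(-2w + 1)/(6w + 7) + 1/3| < (5/9)/w < eps.

N = (5/9)/eps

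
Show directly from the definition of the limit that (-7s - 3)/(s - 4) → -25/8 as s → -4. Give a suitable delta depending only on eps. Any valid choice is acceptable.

delta = min(4, (32/31)eps)

Fix eps > 0. We want delta > 0 with 0 < |s + 4| < delta ⇒ |(-7s - 3)/(s - 4) + 25/8| < eps.
Combining over a common denominator, (-7s - 3)/(s - 4) + 25/8 = [(-7s - 3)·(-8) − 25·(s - 4)] / [(-8)·(s - 4)] = 31(s + 4) / ((-8)(s - 4)).
So |(-7s - 3)/(s - 4) + 25/8| = 31|s + 4| / (8·|s − 4|).
Require delta ≤ 4, so |s − 4| ≥ |-8| − |s + 4| > 8 − 4 = 4.
Hence |(-7s - 3)/(s - 4) + 25/8| < 31|s + 4|/(8·4) = (31/32)|s + 4|, which is < eps once |s + 4| < (32/31)eps.
Take delta = min(4, (32/31)eps). Then 0 < |s + 4| < delta forces both bounds, so |(-7s - 3)/(s - 4) + 25/8| < eps.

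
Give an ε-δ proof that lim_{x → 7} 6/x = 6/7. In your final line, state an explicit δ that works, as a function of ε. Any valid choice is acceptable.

Suppose ε > 0. We seek δ > 0 such that 0 < |x − 7| < δ implies |6/x − (6/7)| < ε.
|6/x − (6/7)| = 6·|7 − x|/(7·|x|) = 6|x − 7|/(7|x|).
Restrict δ ≤ 7/2. Then |x − 7| < 7/2 gives |x| > 7/2, so 7|x| > 49/2.
Then |6/x − (6/7)| < 6|x − 7|/(49/2), which is < ε when |x − 7| < (49/12)ε.
Take δ = min(7/2, (49/12)ε). Then 0 < |x − 7| < δ gives both |x − 7| < 7/2 and |x − 7| < (49/12)ε, so |6/x − (6/7)| < ε.

δ = min(7/2, (49/12)ε)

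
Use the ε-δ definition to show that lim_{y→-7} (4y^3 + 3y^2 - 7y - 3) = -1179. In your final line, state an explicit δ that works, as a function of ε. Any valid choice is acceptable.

δ = min(1, ε/624)

Let ε > 0 be given. We want δ > 0 such that 0 < |y + 7| < δ implies |(4y^3 + 3y^2 - 7y - 3) + 1179| < ε.
(4y^3 + 3y^2 - 7y - 3) + 1179 = 4y^3 + 3y^2 - 7y + 1176 = (y + 7)(4y^2 - 25y + 168).
So |(4y^3 + 3y^2 - 7y - 3) + 1179| = |y + 7|·|4y^2 - 25y + 168|.
Assume first that |y + 7| < 1, so |y| < 8. Then |4y^2 - 25y + 168| ≤ 4·8^2 + 25·8 + 168 = 624.
Hence |(4y^3 + 3y^2 - 7y - 3) + 1179| ≤ 624|y + 7| < ε provided |y + 7| < ε/624.
Choosing δ = min(1, ε/624) ensures both conditions, hence |(4y^3 + 3y^2 - 7y - 3) + 1179| < ε.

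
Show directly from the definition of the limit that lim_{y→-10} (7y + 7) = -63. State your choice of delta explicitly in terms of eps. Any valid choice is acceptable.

Fix eps > 0. We need delta > 0 so that 0 < |y + 10| < delta implies |(7y + 7) + 63| < eps.
|(7y + 7) + 63| = |7y + 70| = 7|y + 10|.
So 7|y + 10| < eps exactly when |y + 10| < eps/7.
Take delta = eps/7. If 0 < |y + 10| < delta then |(7y + 7) + 63| = 7|y + 10| < 7·(eps/7) = eps.

delta = eps/7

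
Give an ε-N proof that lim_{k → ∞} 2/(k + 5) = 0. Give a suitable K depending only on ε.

K = 2/ε

Let ε > 0. For k ≥ 1, |2/(k + 5) − 0| = 2/(k + 5) ≤ 2/k.
We need 2/k < ε, i.e. k > 2/ε.
Take K = 2/ε. If k > K then |2/(k + 5)| ≤ 2/k < ε.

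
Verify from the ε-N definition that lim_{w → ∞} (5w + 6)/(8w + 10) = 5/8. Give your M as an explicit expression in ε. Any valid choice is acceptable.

Let ε > 0. We seek M > 0 such that w > M implies |(5w + 6)/(8w + 10) − (5/8)| < ε.
(5w + 6)/(8w + 10) − (5/8) = (8(5w + 6) − 5(8w + 10)) / (8(8w + 10)) = -2/(8(8w + 10)).
For w > 0 we have 8w + 10 > 8w, so |(5w + 6)/(8w + 10) − (5/8)| = 2/(8(8w + 10)) < 2/(8·8w) = (1/32)/w.
Thus |(5w + 6)/(8w + 10) − (5/8)| < ε whenever w > (1/32)/ε.
Take M = (1/32)/ε. If w > M then |(5w + 6)/(8w + 10) − (5/8)| < (1/32)/w < ε.

M = (1/32)/ε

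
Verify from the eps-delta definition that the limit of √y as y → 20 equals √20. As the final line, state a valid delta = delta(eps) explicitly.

Let eps > 0 be given. We want delta > 0 such that 0 < |y − 20| < delta implies |√y − √20| < eps.
Multiplying by the conjugate, |√y − √20| = |y − 20|/(√y + √20).
Restrict delta ≤ 20 so that |y − 20| < 20 forces y > 0, and then √y + √20 > √20.
Hence |√y − √20| < |y − 20|/√20, which is < eps once |y − 20| < √20·eps.
Take delta = min(20, √20·eps). If 0 < |y − 20| < delta then y > 0 and |√y − √20| < |y − 20|/√20 < eps.

delta = min(20, √20·eps)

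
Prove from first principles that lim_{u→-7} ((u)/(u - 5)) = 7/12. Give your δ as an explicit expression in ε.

Suppose ε > 0. We want δ > 0 with 0 < |u + 7| < δ ⇒ |(u)/(u - 5) − (7/12)| < ε.
Combining over a common denominator, (u)/(u - 5) − (7/12) = [(u)·(-12) − (-7)·(u - 5)] / [(-12)·(u - 5)] = -5(u + 7) / ((-12)(u - 5)).
So |(u)/(u - 5) − (7/12)| = 5|u + 7| / (12·|u − 5|).
Require δ ≤ 6, so |u − 5| ≥ |-12| − |u + 7| > 12 − 6 = 6.
Hence |(u)/(u - 5) − (7/12)| < 5|u + 7|/(12·6) = (5/72)|u + 7|, which is < ε once |u + 7| < (72/5)ε.
Take δ = min(6, (72/5)ε). Then 0 < |u + 7| < δ forces both bounds, so |(u)/(u - 5) − (7/12)| < ε.

δ = min(6, (72/5)ε)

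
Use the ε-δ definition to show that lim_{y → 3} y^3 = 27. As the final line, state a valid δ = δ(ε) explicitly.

δ = min(2, ε/49)

Fix ε > 0. We seek δ > 0 with 0 < |y − 3| < δ ⇒ |y^3 − 27| < ε.
Factor: y^3 − 27 = (y − 3)(y^2 + 3y + 9), so |y^3 − 27| = |y − 3|·|y^2 + 3y + 9|.
Impose δ ≤ 2 so that |y| < 5; then |y^2 + 3y + 9| ≤ 49.
Hence |y^3 − 27| ≤ 49|y − 3|, which is < ε once |y − 3| < ε/49.
Take δ = min(2, ε/49). If 0 < |y − 3| < δ then both bounds hold and |y^3 − 27| ≤ 49|y − 3| < 49·(ε/49) = ε.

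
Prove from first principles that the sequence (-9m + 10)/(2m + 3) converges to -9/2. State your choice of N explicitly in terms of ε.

Let ε > 0. For m ≥ 1, |(-9m + 10)/(2m + 3) + 9/2| = |47|/(2(2m + 3)) = 47/(2(2m + 3)).
Since 2m + 3 ≥ 2m for m ≥ 1, this is ≤ 47/(2·2m) = (47/4)/m.
So |(-9m + 10)/(2m + 3) + 9/2| < ε whenever m > (47/4)/ε.
Take N = (47/4)/ε. If m > N then |(-9m + 10)/(2m + 3) + 9/2| ≤ (47/4)/m < ε.

N = (47/4)/ε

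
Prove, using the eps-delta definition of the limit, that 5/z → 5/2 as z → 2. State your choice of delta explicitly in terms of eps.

delta = min(1, (2/5)eps)

Let eps > 0 be given. We seek delta > 0 such that 0 < |z − 2| < delta implies |5/z − (5/2)| < eps.
|5/z − (5/2)| = 5·|2 − z|/(2·|z|) = 5|z − 2|/(2|z|).
Restrict delta ≤ 1. Then |z − 2| < 1 gives |z| > 1, so 2|z| > 2.
Then |5/z − (5/2)| < 5|z − 2|/2, which is < eps when |z − 2| < (2/5)eps.
Take delta = min(1, (2/5)eps). Then 0 < |z − 2| < delta gives both |z − 2| < 1 and |z − 2| < (2/5)eps, so |5/z − (5/2)| < eps.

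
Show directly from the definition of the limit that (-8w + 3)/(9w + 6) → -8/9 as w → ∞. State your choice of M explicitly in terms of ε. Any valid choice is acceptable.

M = (25/27)/ε

Suppose ε > 0. We seek M > 0 such that w > M implies |(-8w + 3)/(9w + 6) + 8/9| < ε.
(-8w + 3)/(9w + 6) + 8/9 = (9(-8w + 3) − (-8)(9w + 6)) / (9(9w + 6)) = 75/(9(9w + 6)).
For w > 0 we have 9w + 6 > 9w, so |(-8w + 3)/(9w + 6) + 8/9| = 75/(9(9w + 6)) < 75/(9·9w) = (25/27)/w.
Thus |(-8w + 3)/(9w + 6) + 8/9| < ε whenever w > (25/27)/ε.
Take M = (25/27)/ε. If w > M then |(-8w + 3)/(9w + 6) + 8/9| < (25/27)/w < ε.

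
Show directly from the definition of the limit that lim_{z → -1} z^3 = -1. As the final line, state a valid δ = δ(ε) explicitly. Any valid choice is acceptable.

Let ε > 0. We seek δ > 0 with 0 < |z + 1| < δ ⇒ |z^3 + 1| < ε.
Factor: z^3 + 1 = (z + 1)(z^2 - z + 1), so |z^3 + 1| = |z + 1|·|z^2 - z + 1|.
Impose δ ≤ 1 so that |z| < 2; then |z^2 - z + 1| ≤ 7.
Hence |z^3 + 1| ≤ 7|z + 1|, which is < ε once |z + 1| < ε/7.
Take δ = min(1, ε/7). If 0 < |z + 1| < δ then both bounds hold and |z^3 + 1| ≤ 7|z + 1| < 7·(ε/7) = ε.

δ = min(1, ε/7)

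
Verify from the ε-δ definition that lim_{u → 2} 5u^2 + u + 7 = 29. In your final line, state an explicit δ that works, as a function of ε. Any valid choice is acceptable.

δ = min(2, ε/31)

Fix ε > 0. We want δ > 0 such that 0 < |u − 2| < δ implies |(5u^2 + u + 7) − 29| < ε.
(5u^2 + u + 7) − 29 = 5u^2 + u - 22 = (u − 2)(5u + 11).
So |(5u^2 + u + 7) − 29| = |u − 2|·|5u + 11|.
Require δ ≤ 2. Then |u − 2| < 2 gives |u| < 4, and by the triangle inequality |5u + 11| ≤ 5·4 + 11 = 31.
Hence |(5u^2 + u + 7) − 29| ≤ 31|u − 2| < ε provided |u − 2| < ε/31.
Take δ = min(2, ε/31). Then 0 < |u − 2| < δ gives both |u − 2| < 2 and |u − 2| < ε/31, so |(5u^2 + u + 7) − 29| < ε.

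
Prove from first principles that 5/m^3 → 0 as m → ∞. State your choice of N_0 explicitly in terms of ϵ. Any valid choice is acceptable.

Suppose ϵ > 0. For m ≥ 1, |5/m^3 − 0| = 5/m^3.
5/m^3 < ϵ ⇔ m^3 > 5/ϵ ⇔ m > (5/ϵ)^{1/3}.
Take N_0 = (5/ϵ)^{1/3}. Then m > N_0 implies 5/m^3 < ϵ.

N_0 = (5/ϵ)^{1/3}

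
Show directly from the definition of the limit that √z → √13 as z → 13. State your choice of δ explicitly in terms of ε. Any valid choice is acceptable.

δ = min(13, √13·ε)

Suppose ε > 0. We want δ > 0 such that 0 < |z − 13| < δ implies |√z − √13| < ε.
Rationalise: √z − √13 = (z − 13)/(√z + √13), so |√z − √13| = |z − 13|/(√z + √13).
Restrict δ ≤ 13 so that |z − 13| < 13 forces z > 0, and then √z + √13 > √13.
Hence |√z − √13| < |z − 13|/√13, which is < ε once |z − 13| < √13·ε.
Take δ = min(13, √13·ε). If 0 < |z − 13| < δ then z > 0 and |√z − √13| < |z − 13|/√13 < ε.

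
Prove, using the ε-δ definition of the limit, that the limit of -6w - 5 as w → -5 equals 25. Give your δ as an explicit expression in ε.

Suppose ε > 0. We need δ > 0 so that 0 < |w + 5| < δ implies |(-6w - 5) − 25| < ε.
Since (-6w - 5) − 25 = -6(w + 5), we have |(-6w - 5) − 25| = 6|w + 5|.
Thus it suffices that |w + 5| < ε/6.
Take δ = ε/6. If 0 < |w + 5| < δ then |(-6w - 5) − 25| = 6|w + 5| < 6·(ε/6) = ε.

δ = ε/6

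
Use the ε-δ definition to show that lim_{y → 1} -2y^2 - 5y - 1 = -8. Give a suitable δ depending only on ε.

Let ε > 0 be given. We want δ > 0 such that 0 < |y − 1| < δ implies |(-2y^2 - 5y - 1) + 8| < ε.
(-2y^2 - 5y - 1) + 8 = -2y^2 - 5y + 7 = (y − 1)(-2y - 7).
So |(-2y^2 - 5y - 1) + 8| = |y − 1|·|-2y - 7|.
Require δ ≤ 1. Then |y − 1| < 1 gives |y| < 2, and by the triangle inequality |-2y - 7| ≤ 2·2 + 7 = 11.
Hence |(-2y^2 - 5y - 1) + 8| ≤ 11|y − 1| < ε provided |y − 1| < ε/11.
Take δ = min(1, ε/11). Then 0 < |y − 1| < δ gives both |y − 1| < 1 and |y − 1| < ε/11, so |(-2y^2 - 5y - 1) + 8| < ε.

δ = min(1, ε/11)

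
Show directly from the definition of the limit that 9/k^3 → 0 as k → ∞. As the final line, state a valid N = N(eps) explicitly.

N = (9/eps)^{1/3}

Let eps > 0. For k ≥ 1, |9/k^3 − 0| = 9/k^3.
9/k^3 < eps ⇔ k^3 > 9/eps ⇔ k > (9/eps)^{1/3}.
Take N = (9/eps)^{1/3}. Then k > N implies 9/k^3 < eps.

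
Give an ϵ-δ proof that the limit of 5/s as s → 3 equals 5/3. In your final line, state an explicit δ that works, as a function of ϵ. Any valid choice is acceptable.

δ = min(3/2, (9/10)ϵ)

Let ϵ > 0 be given. We seek δ > 0 such that 0 < |s − 3| < δ implies |5/s − (5/3)| < ϵ.
|5/s − (5/3)| = 5·|3 − s|/(3·|s|) = 5|s − 3|/(3|s|).
Restrict δ ≤ 3/2. Then |s − 3| < 3/2 gives |s| > 3/2, so 3|s| > 9/2.
Then |5/s − (5/3)| < 5|s − 3|/(9/2), which is < ϵ when |s − 3| < (9/10)ϵ.
Take δ = min(3/2, (9/10)ϵ). Then 0 < |s − 3| < δ gives both |s − 3| < 3/2 and |s − 3| < (9/10)ϵ, so |5/s − (5/3)| < ϵ.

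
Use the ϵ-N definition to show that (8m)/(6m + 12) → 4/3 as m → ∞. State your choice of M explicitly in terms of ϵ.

Suppose ϵ > 0. For m ≥ 1, |(8m)/(6m + 12) − (4/3)| = |-96|/(6(6m + 12)) = 96/(6(6m + 12)).
Since 6m + 12 ≥ 6m for m ≥ 1, this is ≤ 96/(6·6m) = (8/3)/m.
So |(8m)/(6m + 12) − (4/3)| < ϵ whenever m > (8/3)/ϵ.
Take M = (8/3)/ϵ. If m > M then |(8m)/(6m + 12) − (4/3)| ≤ (8/3)/m < ϵ.

M = (8/3)/ϵ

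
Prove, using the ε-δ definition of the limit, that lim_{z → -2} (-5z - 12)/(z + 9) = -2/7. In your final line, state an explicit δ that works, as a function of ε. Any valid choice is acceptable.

δ = min(7/2, (49/66)ε)

Fix ε > 0. We want δ > 0 with 0 < |z + 2| < δ ⇒ |(-5z - 12)/(z + 9) + 2/7| < ε.
Combining over a common denominator, (-5z - 12)/(z + 9) + 2/7 = [(-5z - 12)·7 − (-2)·(z + 9)] / [7·(z + 9)] = -33(z + 2) / (7(z + 9)).
So |(-5z - 12)/(z + 9) + 2/7| = 33|z + 2| / (7·|z + 9|).
Require δ ≤ 7/2, so |z + 9| ≥ |7| − |z + 2| > 7 − 7/2 = 7/2.
Hence |(-5z - 12)/(z + 9) + 2/7| < 33|z + 2|/(7·(7/2)) = (66/49)|z + 2|, which is < ε once |z + 2| < (49/66)ε.
Take δ = min(7/2, (49/66)ε). Then 0 < |z + 2| < δ forces both bounds, so |(-5z - 12)/(z + 9) + 2/7| < ε.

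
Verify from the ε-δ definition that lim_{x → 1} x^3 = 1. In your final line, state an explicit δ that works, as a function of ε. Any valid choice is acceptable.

δ = min(1, ε/7)

Let ε > 0. We seek δ > 0 with 0 < |x − 1| < δ ⇒ |x^3 − 1| < ε.
Factor: x^3 − 1 = (x − 1)(x^2 + x + 1), so |x^3 − 1| = |x − 1|·|x^2 + x + 1|.
Restrict δ ≤ 1. Then |x − 1| < 1 gives |x| < 2, so by the triangle inequality |x^2 + x + 1| ≤ 2^2 + 2 + 1 = 7.
Hence |x^3 − 1| ≤ 7|x − 1|, which is < ε once |x − 1| < ε/7.
Take δ = min(1, ε/7). If 0 < |x − 1| < δ then both bounds hold and |x^3 − 1| ≤ 7|x − 1| < 7·(ε/7) = ε.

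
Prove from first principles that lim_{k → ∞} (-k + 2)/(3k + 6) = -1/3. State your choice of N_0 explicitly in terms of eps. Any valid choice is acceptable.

Let eps > 0 be given. For k ≥ 1, |(-k + 2)/(3k + 6) + 1/3| = |12|/(3(3k + 6)) = 12/(3(3k + 6)).
Since 3k + 6 ≥ 3k for k ≥ 1, this is ≤ 12/(3·3k) = (4/3)/k.
So |(-k + 2)/(3k + 6) + 1/3| < eps whenever k > (4/3)/eps.
Take N_0 = (4/3)/eps. If k > N_0 then |(-k + 2)/(3k + 6) + 1/3| ≤ (4/3)/k < eps.

N_0 = (4/3)/eps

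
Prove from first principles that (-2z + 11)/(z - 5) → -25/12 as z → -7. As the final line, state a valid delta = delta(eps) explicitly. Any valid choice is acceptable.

delta = min(6, 72eps)

Let eps > 0. We want delta > 0 with 0 < |z + 7| < delta ⇒ |(-2z + 11)/(z - 5) + 25/12| < eps.
Combining over a common denominator, (-2z + 11)/(z - 5) + 25/12 = [(-2z + 11)·(-12) − 25·(z - 5)] / [(-12)·(z - 5)] = -1(z + 7) / ((-12)(z - 5)).
So |(-2z + 11)/(z - 5) + 25/12| = |z + 7| / (12·|z − 5|).
Restrict delta ≤ 6. Then |z + 7| < 6 gives |z − 5| = |(z + 7) + (-12)| ≥ 12 − 6 = 6.
Hence |(-2z + 11)/(z - 5) + 25/12| < |z + 7|/(12·6) = (1/72)|z + 7|, which is < eps once |z + 7| < 72eps.
Take delta = min(6, 72eps). Then 0 < |z + 7| < delta forces both bounds, so |(-2z + 11)/(z - 5) + 25/12| < eps.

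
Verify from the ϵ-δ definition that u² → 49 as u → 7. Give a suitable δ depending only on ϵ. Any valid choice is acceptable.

δ = min(1, ϵ/15)

Fix ϵ > 0. We seek δ > 0 with 0 < |u − 7| < δ ⇒ |u² − 49| < ϵ.
Factor: u² − 49 = (u − 7)(u + 7), so |u² − 49| = |u − 7|·|u + 7|.
Restrict δ ≤ 1. Then |u − 7| < 1 gives |u| < 8, so by the triangle inequality |u + 7| ≤ 8 + 7 = 15.
Hence |u² − 49| ≤ 15|u − 7|, which is < ϵ once |u − 7| < ϵ/15.
Take δ = min(1, ϵ/15). If 0 < |u − 7| < δ then both bounds hold and |u² − 49| ≤ 15|u − 7| < 15·(ϵ/15) = ϵ.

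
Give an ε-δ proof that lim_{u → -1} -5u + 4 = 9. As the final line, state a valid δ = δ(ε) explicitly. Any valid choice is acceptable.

δ = ε/5

Let ε > 0. We need δ > 0 so that 0 < |u + 1| < δ implies |(-5u + 4) − 9| < ε.
|(-5u + 4) − 9| = |-5u - 5| = 5|u + 1|.
Thus it suffices that |u + 1| < ε/5.
Choosing δ = ε/5 gives |(-5u + 4) − 9| = 5|u + 1| < ε whenever |u + 1| < δ.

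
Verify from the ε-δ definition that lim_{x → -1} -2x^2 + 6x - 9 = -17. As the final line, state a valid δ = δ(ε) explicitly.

δ = min(1, ε/12)

Let ε > 0 be given. We want δ > 0 such that 0 < |x + 1| < δ implies |(-2x^2 + 6x - 9) + 17| < ε.
(-2x^2 + 6x - 9) + 17 = -2x^2 + 6x + 8 = (x + 1)(-2x + 8).
So |(-2x^2 + 6x - 9) + 17| = |x + 1|·|-2x + 8|.
Assume first that |x + 1| < 1, so |x| < 2. Then |-2x + 8| ≤ 2·2 + 8 = 12.
Hence |(-2x^2 + 6x - 9) + 17| ≤ 12|x + 1| < ε provided |x + 1| < ε/12.
Take δ = min(1, ε/12). Then 0 < |x + 1| < δ gives both |x + 1| < 1 and |x + 1| < ε/12, so |(-2x^2 + 6x - 9) + 17| < ε.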